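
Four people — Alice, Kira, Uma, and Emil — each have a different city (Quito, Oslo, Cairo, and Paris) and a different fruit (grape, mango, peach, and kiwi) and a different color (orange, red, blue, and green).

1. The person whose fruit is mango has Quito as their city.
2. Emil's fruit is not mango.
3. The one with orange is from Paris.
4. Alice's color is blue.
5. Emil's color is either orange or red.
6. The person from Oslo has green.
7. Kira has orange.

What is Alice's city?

With clues 1–4, Paris is impossible for Alice's city.
With clues 1–6, Oslo is impossible for Alice's city.
With clues 1–7, Cairo is impossible for Alice's city.
That leaves Quito.

Quito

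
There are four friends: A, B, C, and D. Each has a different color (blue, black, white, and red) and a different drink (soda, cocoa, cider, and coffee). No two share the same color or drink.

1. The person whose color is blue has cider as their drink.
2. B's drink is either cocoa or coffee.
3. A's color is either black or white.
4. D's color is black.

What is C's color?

blue

With clues 1–4, black, red, and white are impossible for C's color.
That leaves blue.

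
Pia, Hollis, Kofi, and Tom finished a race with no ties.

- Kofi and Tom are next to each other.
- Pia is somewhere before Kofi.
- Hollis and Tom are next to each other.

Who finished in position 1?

Pia

With clues 1–2, Kofi and Tom are ruled out for place 1.
With clues 1–3, Hollis is ruled out for place 1.
So place 1 is Pia.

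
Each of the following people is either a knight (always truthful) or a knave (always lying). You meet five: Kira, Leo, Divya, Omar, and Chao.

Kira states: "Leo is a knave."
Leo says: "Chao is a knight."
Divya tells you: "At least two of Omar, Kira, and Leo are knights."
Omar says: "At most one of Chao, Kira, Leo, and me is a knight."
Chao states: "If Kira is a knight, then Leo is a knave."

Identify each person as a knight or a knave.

Consider Kira. Suppose Kira is a knight.
Then no assignment of the remaining roles makes every statement match its speaker's type — contradiction.
So Kira is a knave.
With that fixed, Chao's statement is true, so Chao is a knight.
With that fixed, Leo's statement is true, so Leo is a knight.
With that fixed, Omar's statement is false, so Omar is a knave.
With that fixed, Divya's statement is false, so Divya is a knave.

Kira: knave, Leo: knight, Divya: knave, Omar: knave, Chao: knight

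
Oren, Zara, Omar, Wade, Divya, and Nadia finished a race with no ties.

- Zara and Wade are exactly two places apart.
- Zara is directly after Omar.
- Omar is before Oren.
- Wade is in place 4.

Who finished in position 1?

Omar

With clues 1–2, Zara is ruled out for place 1.
With clues 1–3, Oren is ruled out for place 1.
With clues 1–4, Divya, Nadia, and Wade are ruled out for place 1.
So place 1 is Omar.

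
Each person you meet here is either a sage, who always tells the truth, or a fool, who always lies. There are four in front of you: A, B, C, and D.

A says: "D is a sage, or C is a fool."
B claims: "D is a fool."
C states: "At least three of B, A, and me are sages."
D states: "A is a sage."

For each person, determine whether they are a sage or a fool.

A: sage, B: fool, C: fool, D: sage

Consider A. Suppose A is a fool.
Then no assignment of the remaining roles makes every statement match its speaker's type — contradiction.
So A is a sage.
With that fixed, D's statement is true, so D is a sage.
With that fixed, B's statement is false, so B is a fool.
With that fixed, C's statement is false, so C is a fool.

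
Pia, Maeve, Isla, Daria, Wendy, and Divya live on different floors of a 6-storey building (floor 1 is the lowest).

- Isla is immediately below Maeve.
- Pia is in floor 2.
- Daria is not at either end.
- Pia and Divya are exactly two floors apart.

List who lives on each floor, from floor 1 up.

Wendy, Pia, Daria, Divya, Isla, Maeve

From clue 1: Maeve is in {2,3,4,5,6}.
From clues 1–2: Pia → floor 2.
From clues 1–3: Maeve is in {4,5,6}.
From clues 1–4: Wendy → floor 1, Daria → floor 3, Divya → floor 4, Isla → floor 5, Maeve → floor 6.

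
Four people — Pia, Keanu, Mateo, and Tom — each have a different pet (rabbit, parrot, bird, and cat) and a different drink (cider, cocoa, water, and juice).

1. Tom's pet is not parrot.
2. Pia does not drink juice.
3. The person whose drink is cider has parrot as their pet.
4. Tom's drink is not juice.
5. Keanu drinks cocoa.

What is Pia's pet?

With clues 1–5, bird, cat, and rabbit are impossible for Pia's pet.
That leaves parrot.

parrot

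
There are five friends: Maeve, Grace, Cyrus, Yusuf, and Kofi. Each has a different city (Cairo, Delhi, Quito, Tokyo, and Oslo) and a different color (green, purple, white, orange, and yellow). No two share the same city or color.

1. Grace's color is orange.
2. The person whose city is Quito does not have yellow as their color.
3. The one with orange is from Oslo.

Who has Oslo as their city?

Grace

With clues 1–3, Cyrus, Kofi, Maeve, and Yusuf are impossible for the one with city Oslo.
That leaves Grace.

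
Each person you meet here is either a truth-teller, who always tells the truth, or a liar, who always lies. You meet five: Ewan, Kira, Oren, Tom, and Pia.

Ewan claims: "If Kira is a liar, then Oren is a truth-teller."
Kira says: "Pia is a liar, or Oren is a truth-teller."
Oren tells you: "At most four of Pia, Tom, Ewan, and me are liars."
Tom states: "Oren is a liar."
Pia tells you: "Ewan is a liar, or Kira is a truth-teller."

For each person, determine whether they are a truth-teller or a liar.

Regardless of anyone's role, Oren's statement is true, so Oren is a truth-teller.
With that fixed, Tom's statement is false, so Tom is a liar.
With that fixed, Ewan's statement is true, so Ewan is a truth-teller.
With that fixed, Kira's statement is true, so Kira is a truth-teller.
With that fixed, Pia's statement is true, so Pia is a truth-teller.

Ewan: truth-teller, Kira: truth-teller, Oren: truth-teller, Tom: liar, Pia: truth-teller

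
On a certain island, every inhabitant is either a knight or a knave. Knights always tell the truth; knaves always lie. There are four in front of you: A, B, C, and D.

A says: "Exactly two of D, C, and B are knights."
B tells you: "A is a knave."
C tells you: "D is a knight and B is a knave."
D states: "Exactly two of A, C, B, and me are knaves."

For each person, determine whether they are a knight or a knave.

A: knave, B: knight, C: knave, D: knave

Consider A. Suppose A is a knight.
Then no assignment of the remaining roles makes every statement match its speaker's type — contradiction.
So A is a knave.
With that fixed, B's statement is true, so B is a knight.
With that fixed, C's statement is false, so C is a knave.
Consider D. Suppose D is a knight.
Then A's statement comes out true, contradicting A being a knave.
So D is a knave.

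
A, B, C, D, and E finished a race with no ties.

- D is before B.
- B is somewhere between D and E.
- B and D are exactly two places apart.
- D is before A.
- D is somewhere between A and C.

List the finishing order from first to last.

C, D, A, B, E

From clue 1: B is in {2,3,4,5}.
From clues 1–2: B is in {2,3,4}.
From clues 1–3: B is in {3,4}.
From clues 1–5: C → place 1, D → place 2, A → place 3, B → place 4, E → place 5.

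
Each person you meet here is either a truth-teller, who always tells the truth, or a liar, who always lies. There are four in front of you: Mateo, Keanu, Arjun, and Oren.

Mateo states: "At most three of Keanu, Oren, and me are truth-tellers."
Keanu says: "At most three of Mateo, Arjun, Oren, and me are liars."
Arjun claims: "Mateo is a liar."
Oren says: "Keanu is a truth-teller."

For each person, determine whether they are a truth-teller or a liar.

Mateo: truth-teller, Keanu: truth-teller, Arjun: liar, Oren: truth-teller

Regardless of anyone's role, Mateo's statement is true, so Mateo is a truth-teller.
With that fixed, Keanu's statement is true, so Keanu is a truth-teller.
With that fixed, Arjun's statement is false, so Arjun is a liar.
With that fixed, Oren's statement is true, so Oren is a truth-teller.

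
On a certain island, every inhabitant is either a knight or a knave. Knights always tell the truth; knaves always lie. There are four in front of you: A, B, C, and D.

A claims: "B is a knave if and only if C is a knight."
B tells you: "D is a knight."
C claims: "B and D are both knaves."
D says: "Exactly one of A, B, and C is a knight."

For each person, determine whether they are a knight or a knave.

Consider A. Suppose A is a knave.
Then no assignment of the remaining roles makes every statement match its speaker's type — contradiction.
So A is a knight.
Consider B. Suppose B is a knight.
Then no assignment of the remaining roles makes every statement match its speaker's type — contradiction.
So B is a knave.
Consider C. Suppose C is a knave.
Then A's statement comes out false, contradicting A being a knight.
So C is a knight.
With that fixed, D's statement is false, so D is a knave.

A: knight, B: knave, C: knight, D: knave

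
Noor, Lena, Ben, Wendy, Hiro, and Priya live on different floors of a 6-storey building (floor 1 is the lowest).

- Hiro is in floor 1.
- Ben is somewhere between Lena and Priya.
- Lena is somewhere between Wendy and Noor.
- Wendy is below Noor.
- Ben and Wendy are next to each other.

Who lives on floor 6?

Noor

With clue 1, Hiro is ruled out for floor 6.
With clues 1–2, Ben is ruled out for floor 6.
With clues 1–3, Lena is ruled out for floor 6.
With clues 1–4, Wendy is ruled out for floor 6.
With clues 1–5, Priya is ruled out for floor 6.
So floor 6 is Noor.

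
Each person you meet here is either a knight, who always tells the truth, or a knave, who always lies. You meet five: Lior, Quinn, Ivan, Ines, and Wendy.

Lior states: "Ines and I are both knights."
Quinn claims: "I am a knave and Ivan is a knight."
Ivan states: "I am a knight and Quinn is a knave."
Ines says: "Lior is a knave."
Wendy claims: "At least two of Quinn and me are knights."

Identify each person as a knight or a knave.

Consider Lior. Suppose Lior is a knight.
Then no assignment of the remaining roles makes every statement match its speaker's type — contradiction.
So Lior is a knave.
With that fixed, Ines's statement is true, so Ines is a knight.
Consider Quinn. Suppose Quinn is a knight.
Then Quinn's own statement would have to be true, but it can't be — contradiction.
So Quinn is a knave.
With that fixed, Wendy's statement is false, so Wendy is a knave.
Consider Ivan. Suppose Ivan is a knight.
Then Quinn's statement comes out true, contradicting Quinn being a knave.
So Ivan is a knave.

Lior: knave, Quinn: knave, Ivan: knave, Ines: knight, Wendy: knave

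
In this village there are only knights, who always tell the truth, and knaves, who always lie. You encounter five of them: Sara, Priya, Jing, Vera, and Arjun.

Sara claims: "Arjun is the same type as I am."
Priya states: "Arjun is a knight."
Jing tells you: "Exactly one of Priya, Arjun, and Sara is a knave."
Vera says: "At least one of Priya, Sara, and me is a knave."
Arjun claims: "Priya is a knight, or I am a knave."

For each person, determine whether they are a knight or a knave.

Sara: knave, Priya: knight, Jing: knight, Vera: knight, Arjun: knight

Consider Sara. Suppose Sara is a knight.
Then no assignment of the remaining roles makes every statement match its speaker's type — contradiction.
So Sara is a knave.
With that fixed, Vera's statement is true, so Vera is a knight.
Consider Priya. Suppose Priya is a knave.
Then whichever role Arjun has, Arjun's statement has the wrong truth value — contradiction.
So Priya is a knight.
With that fixed, Arjun's statement is true, so Arjun is a knight.
With that fixed, Jing's statement is true, so Jing is a knight.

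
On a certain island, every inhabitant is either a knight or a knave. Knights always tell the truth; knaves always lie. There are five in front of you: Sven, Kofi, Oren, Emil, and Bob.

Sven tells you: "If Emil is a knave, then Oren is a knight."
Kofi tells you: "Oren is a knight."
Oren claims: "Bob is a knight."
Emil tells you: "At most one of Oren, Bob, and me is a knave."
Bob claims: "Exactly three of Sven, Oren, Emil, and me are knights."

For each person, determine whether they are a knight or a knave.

Sven: knave, Kofi: knave, Oren: knave, Emil: knave, Bob: knave

Consider Sven. Suppose Sven is a knight.
Then no assignment of the remaining roles makes every statement match its speaker's type — contradiction.
So Sven is a knave.
Consider Kofi. Suppose Kofi is a knight.
Then no assignment of the remaining roles makes every statement match its speaker's type — contradiction.
So Kofi is a knave.
Consider Oren. Suppose Oren is a knight.
Then Sven's statement comes out true, contradicting Sven being a knave.
So Oren is a knave.
With that fixed, Bob's statement is false, so Bob is a knave.
With that fixed, Emil's statement is false, so Emil is a knave.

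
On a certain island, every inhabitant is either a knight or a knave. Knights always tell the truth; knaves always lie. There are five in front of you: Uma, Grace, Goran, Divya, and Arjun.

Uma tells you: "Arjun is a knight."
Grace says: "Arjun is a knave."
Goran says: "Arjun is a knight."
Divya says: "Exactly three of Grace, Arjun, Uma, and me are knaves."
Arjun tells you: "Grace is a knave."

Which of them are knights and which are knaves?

Consider Uma. Suppose Uma is a knave.
Then no assignment of the remaining roles makes every statement match its speaker's type — contradiction.
So Uma is a knight.
Consider Grace. Suppose Grace is a knight.
Then no assignment of the remaining roles makes every statement match its speaker's type — contradiction.
So Grace is a knave.
With that fixed, Arjun's statement is true, so Arjun is a knight.
With that fixed, Goran's statement is true, so Goran is a knight.
With that fixed, Divya's statement is false, so Divya is a knave.

Uma: knight, Grace: knave, Goran: knight, Divya: knave, Arjun: knight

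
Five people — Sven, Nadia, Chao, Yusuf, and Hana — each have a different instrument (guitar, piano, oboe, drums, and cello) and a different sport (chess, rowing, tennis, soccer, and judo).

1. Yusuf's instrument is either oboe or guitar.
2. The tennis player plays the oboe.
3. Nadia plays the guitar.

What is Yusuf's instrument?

Clue 1 rules out cello, drums, and piano for Yusuf's instrument.
With clues 1–3, guitar is impossible for Yusuf's instrument.
That leaves oboe.

oboe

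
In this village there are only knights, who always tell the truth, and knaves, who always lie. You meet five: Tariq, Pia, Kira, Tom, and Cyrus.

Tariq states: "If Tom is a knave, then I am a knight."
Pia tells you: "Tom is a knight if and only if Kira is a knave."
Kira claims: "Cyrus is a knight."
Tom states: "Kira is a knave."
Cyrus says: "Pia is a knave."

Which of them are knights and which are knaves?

Tariq: knight, Pia: knight, Kira: knave, Tom: knight, Cyrus: knave

Consider Tariq. Suppose Tariq is a knave.
Then no assignment of the remaining roles makes every statement match its speaker's type — contradiction.
So Tariq is a knight.
Consider Pia. Suppose Pia is a knave.
Then no assignment of the remaining roles makes every statement match its speaker's type — contradiction.
So Pia is a knight.
With that fixed, Cyrus's statement is false, so Cyrus is a knave.
With that fixed, Kira's statement is false, so Kira is a knave.
With that fixed, Tom's statement is true, so Tom is a knight.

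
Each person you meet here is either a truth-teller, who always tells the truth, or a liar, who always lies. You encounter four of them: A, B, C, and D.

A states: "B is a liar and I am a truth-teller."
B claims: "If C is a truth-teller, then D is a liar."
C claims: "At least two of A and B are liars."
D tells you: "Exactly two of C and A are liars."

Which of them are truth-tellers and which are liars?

Consider A. Suppose A is a truth-teller.
Then no assignment of the remaining roles makes every statement match its speaker's type — contradiction.
So A is a liar.
Consider B. Suppose B is a liar.
Then no assignment of the remaining roles makes every statement match its speaker's type — contradiction.
So B is a truth-teller.
With that fixed, C's statement is false, so C is a liar.
With that fixed, D's statement is true, so D is a truth-teller.

A: liar, B: truth-teller, C: liar, D: truth-teller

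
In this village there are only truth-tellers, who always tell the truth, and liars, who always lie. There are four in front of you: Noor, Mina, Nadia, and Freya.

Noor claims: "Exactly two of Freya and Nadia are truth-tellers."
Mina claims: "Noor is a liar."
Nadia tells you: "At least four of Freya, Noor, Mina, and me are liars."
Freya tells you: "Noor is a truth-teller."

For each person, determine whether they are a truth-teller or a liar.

Noor: liar, Mina: truth-teller, Nadia: liar, Freya: liar

Consider Noor. Suppose Noor is a truth-teller.
Then no assignment of the remaining roles makes every statement match its speaker's type — contradiction.
So Noor is a liar.
With that fixed, Mina's statement is true, so Mina is a truth-teller.
With that fixed, Nadia's statement is false, so Nadia is a liar.
With that fixed, Freya's statement is false, so Freya is a liar.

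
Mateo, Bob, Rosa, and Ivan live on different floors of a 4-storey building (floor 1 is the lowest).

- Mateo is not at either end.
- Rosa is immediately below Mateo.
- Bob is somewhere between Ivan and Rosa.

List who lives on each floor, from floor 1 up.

Rosa, Mateo, Bob, Ivan

From clue 1: Mateo is in {2,3}.
From clues 1–3: Rosa → floor 1, Mateo → floor 2, Bob → floor 3, Ivan → floor 4.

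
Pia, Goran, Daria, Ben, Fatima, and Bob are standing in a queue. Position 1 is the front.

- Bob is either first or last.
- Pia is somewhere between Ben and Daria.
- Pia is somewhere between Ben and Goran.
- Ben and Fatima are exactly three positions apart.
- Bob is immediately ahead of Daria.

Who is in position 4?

With clue 1, Bob is ruled out for position 4.
With clues 1–4, Ben is ruled out for position 4.
With clues 1–5, Daria, Fatima, and Pia are ruled out for position 4.
So position 4 is Goran.

Goran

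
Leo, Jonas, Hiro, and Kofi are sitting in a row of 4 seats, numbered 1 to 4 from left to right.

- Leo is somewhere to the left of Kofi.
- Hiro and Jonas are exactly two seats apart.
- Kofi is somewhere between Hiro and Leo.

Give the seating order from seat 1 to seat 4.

Leo, Jonas, Kofi, Hiro

From clue 1: Leo is in {1,2,3}.
From clues 1–2: Leo is in {1,2}.
From clues 1–3: Leo → seat 1, Jonas → seat 2, Kofi → seat 3, Hiro → seat 4.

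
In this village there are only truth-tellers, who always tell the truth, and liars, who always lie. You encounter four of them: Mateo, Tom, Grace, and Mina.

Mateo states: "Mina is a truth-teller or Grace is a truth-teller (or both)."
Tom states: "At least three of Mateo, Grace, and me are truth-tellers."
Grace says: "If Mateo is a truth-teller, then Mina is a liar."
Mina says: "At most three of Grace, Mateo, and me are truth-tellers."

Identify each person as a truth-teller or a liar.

Regardless of anyone's role, Mina's statement is true, so Mina is a truth-teller.
With that fixed, Mateo's statement is true, so Mateo is a truth-teller.
With that fixed, Grace's statement is false, so Grace is a liar.
With that fixed, Tom's statement is false, so Tom is a liar.

Mateo: truth-teller, Tom: liar, Grace: liar, Mina: truth-teller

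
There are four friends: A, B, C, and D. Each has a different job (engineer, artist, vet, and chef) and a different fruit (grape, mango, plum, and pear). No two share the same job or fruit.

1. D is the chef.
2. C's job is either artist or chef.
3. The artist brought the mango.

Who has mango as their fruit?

With clues 1–3, A, B, and D are impossible for the one with fruit mango.
That leaves C.

C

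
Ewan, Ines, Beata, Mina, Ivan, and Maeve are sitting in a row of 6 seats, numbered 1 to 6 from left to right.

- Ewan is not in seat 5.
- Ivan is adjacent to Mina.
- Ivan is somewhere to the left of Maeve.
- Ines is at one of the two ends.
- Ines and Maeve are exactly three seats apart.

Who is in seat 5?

Beata

With clue 1, Ewan is ruled out for seat 5.
With clues 1–4, Ines is ruled out for seat 5.
With clues 1–5, Ivan, Maeve, and Mina are ruled out for seat 5.
So seat 5 is Beata.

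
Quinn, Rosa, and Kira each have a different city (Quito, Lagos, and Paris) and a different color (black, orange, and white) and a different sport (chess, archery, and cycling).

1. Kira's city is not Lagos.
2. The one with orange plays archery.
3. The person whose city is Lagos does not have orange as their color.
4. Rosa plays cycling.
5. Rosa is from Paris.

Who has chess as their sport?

With clues 1–4, Rosa is impossible for the one with sport chess.
With clues 1–5, Kira is impossible for the one with sport chess.
That leaves Quinn.

Quinn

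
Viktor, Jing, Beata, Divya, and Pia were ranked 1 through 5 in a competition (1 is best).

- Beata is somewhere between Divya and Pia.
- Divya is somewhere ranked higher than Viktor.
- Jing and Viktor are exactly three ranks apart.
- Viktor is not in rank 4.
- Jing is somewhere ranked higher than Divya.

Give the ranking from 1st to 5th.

From clue 1: Beata is in {2,3,4}.
From clues 1–3: Beata → rank 3.
From clues 1–4: Viktor is in {2,5}.
From clues 1–5: Pia → rank 1, Jing → rank 2, Divya → rank 4, Viktor → rank 5.

Pia, Jing, Beata, Divya, Viktor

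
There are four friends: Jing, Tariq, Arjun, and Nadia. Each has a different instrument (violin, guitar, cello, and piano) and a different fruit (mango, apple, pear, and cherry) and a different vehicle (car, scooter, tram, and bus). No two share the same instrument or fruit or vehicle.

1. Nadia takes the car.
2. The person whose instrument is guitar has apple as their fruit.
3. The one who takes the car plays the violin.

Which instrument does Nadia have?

violin

With clues 1–3, cello, guitar, and piano are impossible for Nadia's instrument.
That leaves violin.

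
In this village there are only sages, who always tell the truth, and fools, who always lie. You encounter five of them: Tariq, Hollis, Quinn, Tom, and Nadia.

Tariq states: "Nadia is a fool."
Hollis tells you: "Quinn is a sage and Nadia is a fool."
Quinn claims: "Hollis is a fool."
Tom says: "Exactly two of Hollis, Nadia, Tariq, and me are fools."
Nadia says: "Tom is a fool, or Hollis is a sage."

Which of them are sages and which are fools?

Tariq: fool, Hollis: fool, Quinn: sage, Tom: fool, Nadia: sage

Consider Tariq. Suppose Tariq is a sage.
Then no assignment of the remaining roles makes every statement match its speaker's type — contradiction.
So Tariq is a fool.
Consider Hollis. Suppose Hollis is a sage.
Then no assignment of the remaining roles makes every statement match its speaker's type — contradiction.
So Hollis is a fool.
With that fixed, Quinn's statement is true, so Quinn is a sage.
Consider Tom. Suppose Tom is a sage.
Then no assignment of the remaining roles makes every statement match its speaker's type — contradiction.
So Tom is a fool.
With that fixed, Nadia's statement is true, so Nadia is a sage.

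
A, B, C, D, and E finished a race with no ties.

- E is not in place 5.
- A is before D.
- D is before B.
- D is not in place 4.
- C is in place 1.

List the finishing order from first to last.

C, A, D, E, B

From clue 1: E is in {1,2,3,4}.
From clues 1–2: A is in {1,2,3,4}.
From clues 1–3: A is in {1,2,3}.
From clues 1–4: A is in {1,2}.
From clues 1–5: C → place 1, A → place 2, D → place 3, E → place 4, B → place 5.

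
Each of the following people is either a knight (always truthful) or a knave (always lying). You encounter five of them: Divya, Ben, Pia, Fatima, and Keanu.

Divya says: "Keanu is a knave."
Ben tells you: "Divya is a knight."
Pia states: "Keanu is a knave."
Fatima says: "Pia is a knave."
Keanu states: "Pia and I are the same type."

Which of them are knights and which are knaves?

Divya: knight, Ben: knight, Pia: knight, Fatima: knave, Keanu: knave

Consider Divya. Suppose Divya is a knave.
Then no assignment of the remaining roles makes every statement match its speaker's type — contradiction.
So Divya is a knight.
With that fixed, Ben's statement is true, so Ben is a knight.
Consider Pia. Suppose Pia is a knave.
Then whichever role Keanu has, Keanu's statement has the wrong truth value — contradiction.
So Pia is a knight.
With that fixed, Fatima's statement is false, so Fatima is a knave.
Consider Keanu. Suppose Keanu is a knight.
Then Divya's statement comes out false, contradicting Divya being a knight.
So Keanu is a knave.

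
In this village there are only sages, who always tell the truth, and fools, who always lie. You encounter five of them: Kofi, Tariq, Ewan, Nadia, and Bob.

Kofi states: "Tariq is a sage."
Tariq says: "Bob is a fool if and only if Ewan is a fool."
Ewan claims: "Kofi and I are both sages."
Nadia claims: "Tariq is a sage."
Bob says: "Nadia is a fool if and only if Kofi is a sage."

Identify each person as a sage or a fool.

Consider Kofi. Suppose Kofi is a fool.
Then no assignment of the remaining roles makes every statement match its speaker's type — contradiction.
So Kofi is a sage.
Consider Tariq. Suppose Tariq is a fool.
Then Kofi's statement comes out false, contradicting Kofi being a sage.
So Tariq is a sage.
With that fixed, Nadia's statement is true, so Nadia is a sage.
With that fixed, Bob's statement is false, so Bob is a fool.
Consider Ewan. Suppose Ewan is a sage.
Then Tariq's statement comes out false, contradicting Tariq being a sage.
So Ewan is a fool.

Kofi: sage, Tariq: sage, Ewan: fool, Nadia: sage, Bob: fool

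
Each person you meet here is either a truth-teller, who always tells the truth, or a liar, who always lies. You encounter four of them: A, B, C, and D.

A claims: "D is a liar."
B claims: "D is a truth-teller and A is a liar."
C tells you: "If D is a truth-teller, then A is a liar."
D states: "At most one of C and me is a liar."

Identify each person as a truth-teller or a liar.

Consider A. Suppose A is a truth-teller.
Then no assignment of the remaining roles makes every statement match its speaker's type — contradiction.
So A is a liar.
With that fixed, C's statement is true, so C is a truth-teller.
With that fixed, D's statement is true, so D is a truth-teller.
With that fixed, B's statement is true, so B is a truth-teller.

A: liar, B: truth-teller, C: truth-teller, D: truth-teller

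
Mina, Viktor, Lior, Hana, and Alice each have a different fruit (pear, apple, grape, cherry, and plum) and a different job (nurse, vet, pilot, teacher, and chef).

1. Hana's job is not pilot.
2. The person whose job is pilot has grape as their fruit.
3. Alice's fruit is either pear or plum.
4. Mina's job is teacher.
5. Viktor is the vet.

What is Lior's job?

pilot

With clues 1–4, teacher is impossible for Lior's job.
With clues 1–5, chef, nurse, and vet are impossible for Lior's job.
That leaves pilot.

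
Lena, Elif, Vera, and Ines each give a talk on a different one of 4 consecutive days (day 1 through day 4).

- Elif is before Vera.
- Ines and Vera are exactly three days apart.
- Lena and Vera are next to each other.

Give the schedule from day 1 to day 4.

Ines, Elif, Lena, Vera

From clue 1: Elif is in {1,2,3}.
From clues 1–2: Ines → day 1, Vera → day 4.
From clues 1–3: Elif → day 2, Lena → day 3.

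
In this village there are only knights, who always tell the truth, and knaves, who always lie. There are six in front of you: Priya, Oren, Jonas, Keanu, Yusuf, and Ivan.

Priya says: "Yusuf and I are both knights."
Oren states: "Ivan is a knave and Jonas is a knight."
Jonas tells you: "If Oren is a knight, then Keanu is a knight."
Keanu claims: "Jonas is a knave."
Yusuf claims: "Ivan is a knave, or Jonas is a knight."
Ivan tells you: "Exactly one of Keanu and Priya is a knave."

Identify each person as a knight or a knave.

Priya: knight, Oren: knave, Jonas: knight, Keanu: knave, Yusuf: knight, Ivan: knight

Consider Priya. Suppose Priya is a knave.
Then no assignment of the remaining roles makes every statement match its speaker's type — contradiction.
So Priya is a knight.
Consider Oren. Suppose Oren is a knight.
Then no assignment of the remaining roles makes every statement match its speaker's type — contradiction.
So Oren is a knave.
With that fixed, Jonas's statement is true, so Jonas is a knight.
With that fixed, Keanu's statement is false, so Keanu is a knave.
With that fixed, Yusuf's statement is true, so Yusuf is a knight.
With that fixed, Ivan's statement is true, so Ivan is a knight.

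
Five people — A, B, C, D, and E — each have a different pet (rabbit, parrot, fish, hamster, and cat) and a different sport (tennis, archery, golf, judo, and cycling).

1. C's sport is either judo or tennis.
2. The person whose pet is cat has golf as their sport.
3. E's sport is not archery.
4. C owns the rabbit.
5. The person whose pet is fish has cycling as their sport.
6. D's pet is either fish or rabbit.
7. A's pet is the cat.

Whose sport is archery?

Clue 1 rules out C for the one with sport archery.
With clues 1–3, E is impossible for the one with sport archery.
With clues 1–6, D is impossible for the one with sport archery.
With clues 1–7, A is impossible for the one with sport archery.
That leaves B.

B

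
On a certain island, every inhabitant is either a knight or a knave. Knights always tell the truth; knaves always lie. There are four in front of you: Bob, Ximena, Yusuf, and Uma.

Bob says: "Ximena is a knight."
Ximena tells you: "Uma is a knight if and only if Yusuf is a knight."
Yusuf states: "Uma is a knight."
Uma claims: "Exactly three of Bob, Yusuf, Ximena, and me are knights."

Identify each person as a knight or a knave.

Consider Bob. Suppose Bob is a knave.
Then no assignment of the remaining roles makes every statement match its speaker's type — contradiction.
So Bob is a knight.
Consider Ximena. Suppose Ximena is a knave.
Then Bob's statement comes out false, contradicting Bob being a knight.
So Ximena is a knight.
Consider Yusuf. Suppose Yusuf is a knight.
Then whichever role Uma has, Uma's statement has the wrong truth value — contradiction.
So Yusuf is a knave.
Consider Uma. Suppose Uma is a knight.
Then Ximena's statement comes out false, contradicting Ximena being a knight.
So Uma is a knave.

Bob: knight, Ximena: knight, Yusuf: knave, Uma: knave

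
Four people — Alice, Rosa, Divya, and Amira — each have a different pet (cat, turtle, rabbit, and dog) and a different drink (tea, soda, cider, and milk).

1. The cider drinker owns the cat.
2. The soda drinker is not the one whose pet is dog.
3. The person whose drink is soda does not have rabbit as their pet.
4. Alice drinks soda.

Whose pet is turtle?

With clues 1–4, Amira, Divya, and Rosa are impossible for the one with pet turtle.
That leaves Alice.

Alice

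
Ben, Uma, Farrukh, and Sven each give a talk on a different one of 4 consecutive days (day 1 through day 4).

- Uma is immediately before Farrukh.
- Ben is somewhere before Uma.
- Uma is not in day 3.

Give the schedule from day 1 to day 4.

From clue 1: Uma is in {1,2,3}.
From clues 1–2: Ben is in {1,2}.
From clues 1–3: Ben → day 1, Uma → day 2, Farrukh → day 3, Sven → day 4.

Ben, Uma, Farrukh, Sven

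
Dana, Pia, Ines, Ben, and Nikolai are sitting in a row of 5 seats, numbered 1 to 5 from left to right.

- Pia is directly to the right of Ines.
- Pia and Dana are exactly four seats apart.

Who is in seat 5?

Pia

With clue 1, Ines is ruled out for seat 5.
With clues 1–2, Ben, Dana, and Nikolai are ruled out for seat 5.
So seat 5 is Pia.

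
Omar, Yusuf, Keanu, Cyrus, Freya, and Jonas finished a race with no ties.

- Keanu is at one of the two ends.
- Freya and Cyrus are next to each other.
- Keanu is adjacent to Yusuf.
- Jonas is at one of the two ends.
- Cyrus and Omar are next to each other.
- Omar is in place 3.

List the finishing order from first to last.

Keanu, Yusuf, Omar, Cyrus, Freya, Jonas

From clue 1: Keanu is in {1,6}.
From clues 1–3: Yusuf is in {2,5}.
From clues 1–6: Keanu → place 1, Yusuf → place 2, Omar → place 3, Cyrus → place 4, Freya → place 5, Jonas → place 6.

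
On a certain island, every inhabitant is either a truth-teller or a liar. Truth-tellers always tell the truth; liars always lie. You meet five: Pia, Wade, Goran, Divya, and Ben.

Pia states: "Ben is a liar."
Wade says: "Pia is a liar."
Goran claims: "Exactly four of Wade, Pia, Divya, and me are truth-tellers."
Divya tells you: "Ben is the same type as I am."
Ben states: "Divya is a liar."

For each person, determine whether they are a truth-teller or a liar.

Consider Pia. Suppose Pia is a truth-teller.
Then no assignment of the remaining roles makes every statement match its speaker's type — contradiction.
So Pia is a liar.
With that fixed, Wade's statement is true, so Wade is a truth-teller.
With that fixed, Goran's statement is false, so Goran is a liar.
Consider Divya. Suppose Divya is a truth-teller.
Then no assignment of the remaining roles makes every statement match its speaker's type — contradiction.
So Divya is a liar.
With that fixed, Ben's statement is true, so Ben is a truth-teller.

Pia: liar, Wade: truth-teller, Goran: liar, Divya: liar, Ben: truth-teller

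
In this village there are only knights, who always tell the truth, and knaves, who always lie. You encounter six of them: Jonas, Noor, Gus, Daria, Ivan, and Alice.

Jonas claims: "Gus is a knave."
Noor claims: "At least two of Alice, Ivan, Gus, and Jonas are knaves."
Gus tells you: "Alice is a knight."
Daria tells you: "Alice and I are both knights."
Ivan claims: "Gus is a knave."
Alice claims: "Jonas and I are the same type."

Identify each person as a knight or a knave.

Consider Jonas. Suppose Jonas is a knave.
Then whichever role Alice has, Alice's statement has the wrong truth value — contradiction.
So Jonas is a knight.
Consider Noor. Suppose Noor is a knave.
Then no assignment of the remaining roles makes every statement match its speaker's type — contradiction.
So Noor is a knight.
Consider Gus. Suppose Gus is a knight.
Then Jonas's statement comes out false, contradicting Jonas being a knight.
So Gus is a knave.
With that fixed, Ivan's statement is true, so Ivan is a knight.
Consider Daria. Suppose Daria is a knight.
Then no assignment of the remaining roles makes every statement match its speaker's type — contradiction.
So Daria is a knave.
Consider Alice. Suppose Alice is a knight.
Then Noor's statement comes out false, contradicting Noor being a knight.
So Alice is a knave.

Jonas: knight, Noor: knight, Gus: knave, Daria: knave, Ivan: knight, Alice: knave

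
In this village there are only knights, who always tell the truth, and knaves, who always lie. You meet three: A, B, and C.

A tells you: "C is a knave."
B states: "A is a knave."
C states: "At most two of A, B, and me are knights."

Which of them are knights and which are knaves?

A: knave, B: knight, C: knight

Consider A. Suppose A is a knight.
Then no assignment of the remaining roles makes every statement match its speaker's type — contradiction.
So A is a knave.
With that fixed, B's statement is true, so B is a knight.
With that fixed, C's statement is true, so C is a knight.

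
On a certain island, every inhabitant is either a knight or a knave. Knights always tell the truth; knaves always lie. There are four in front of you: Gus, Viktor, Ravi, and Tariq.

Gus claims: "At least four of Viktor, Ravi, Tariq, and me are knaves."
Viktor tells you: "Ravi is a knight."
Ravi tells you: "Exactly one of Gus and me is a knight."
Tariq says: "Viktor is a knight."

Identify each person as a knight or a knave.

Gus: knave, Viktor: knight, Ravi: knight, Tariq: knight

Consider Gus. Suppose Gus is a knight.
Then Gus's own statement would have to be true, but it can't be — contradiction.
So Gus is a knave.
Consider Viktor. Suppose Viktor is a knave.
Then no assignment of the remaining roles makes every statement match its speaker's type — contradiction.
So Viktor is a knight.
With that fixed, Tariq's statement is true, so Tariq is a knight.
Consider Ravi. Suppose Ravi is a knave.
Then Viktor's statement comes out false, contradicting Viktor being a knight.
So Ravi is a knight.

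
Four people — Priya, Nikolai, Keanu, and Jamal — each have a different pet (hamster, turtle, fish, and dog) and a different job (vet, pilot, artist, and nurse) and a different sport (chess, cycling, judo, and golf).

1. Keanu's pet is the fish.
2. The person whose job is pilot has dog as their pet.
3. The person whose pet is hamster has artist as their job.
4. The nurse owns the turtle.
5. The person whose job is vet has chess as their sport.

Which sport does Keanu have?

With clues 1–5, cycling, golf, and judo are impossible for Keanu's sport.
That leaves chess.

chess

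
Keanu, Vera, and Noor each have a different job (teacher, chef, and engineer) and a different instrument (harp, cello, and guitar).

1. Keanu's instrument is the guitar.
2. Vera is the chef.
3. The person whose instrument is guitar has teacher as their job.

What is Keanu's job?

With clues 1–2, chef is impossible for Keanu's job.
With clues 1–3, engineer is impossible for Keanu's job.
That leaves teacher.

teacher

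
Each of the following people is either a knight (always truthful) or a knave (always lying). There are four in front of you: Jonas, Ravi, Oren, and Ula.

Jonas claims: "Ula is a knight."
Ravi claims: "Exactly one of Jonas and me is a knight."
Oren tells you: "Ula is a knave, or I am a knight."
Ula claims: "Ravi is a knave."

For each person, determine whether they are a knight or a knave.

Jonas: knave, Ravi: knight, Oren: knight, Ula: knave

Consider Jonas. Suppose Jonas is a knight.
Then whichever role Ravi has, Ravi's statement has the wrong truth value — contradiction.
So Jonas is a knave.
Consider Ravi. Suppose Ravi is a knave.
Then no assignment of the remaining roles makes every statement match its speaker's type — contradiction.
So Ravi is a knight.
With that fixed, Ula's statement is false, so Ula is a knave.
With that fixed, Oren's statement is true, so Oren is a knight.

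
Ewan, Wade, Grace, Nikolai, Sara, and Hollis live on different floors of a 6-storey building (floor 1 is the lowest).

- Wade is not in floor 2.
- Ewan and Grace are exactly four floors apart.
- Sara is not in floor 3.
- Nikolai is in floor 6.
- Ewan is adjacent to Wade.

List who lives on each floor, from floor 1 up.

From clue 1: Wade is in {1,3,4,5,6}.
From clues 1–2: Ewan is in {1,2,5,6}.
From clues 1–4: Nikolai → floor 6.
From clues 1–5: Grace → floor 1, Sara → floor 2, Hollis → floor 3, Wade → floor 4, Ewan → floor 5.

Grace, Sara, Hollis, Wade, Ewan, Nikolai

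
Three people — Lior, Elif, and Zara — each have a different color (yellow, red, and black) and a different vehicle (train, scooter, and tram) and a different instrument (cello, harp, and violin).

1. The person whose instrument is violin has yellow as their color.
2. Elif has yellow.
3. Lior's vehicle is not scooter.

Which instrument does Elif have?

violin

With clues 1–2, cello and harp are impossible for Elif's instrument.
That leaves violin.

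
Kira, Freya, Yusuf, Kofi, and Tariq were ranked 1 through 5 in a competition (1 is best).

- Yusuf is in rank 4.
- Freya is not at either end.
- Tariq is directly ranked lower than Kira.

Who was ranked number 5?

Kofi

With clue 1, Yusuf is ruled out for rank 5.
With clues 1–2, Freya is ruled out for rank 5.
With clues 1–3, Kira and Tariq are ruled out for rank 5.
So rank 5 is Kofi.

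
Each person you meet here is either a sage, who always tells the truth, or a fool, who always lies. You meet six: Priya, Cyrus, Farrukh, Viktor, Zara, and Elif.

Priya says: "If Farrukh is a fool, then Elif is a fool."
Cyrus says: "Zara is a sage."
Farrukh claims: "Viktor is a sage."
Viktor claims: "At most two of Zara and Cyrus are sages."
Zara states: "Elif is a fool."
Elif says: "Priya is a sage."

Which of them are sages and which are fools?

Priya: sage, Cyrus: fool, Farrukh: sage, Viktor: sage, Zara: fool, Elif: sage

Regardless of anyone's role, Viktor's statement is true, so Viktor is a sage.
With that fixed, Farrukh's statement is true, so Farrukh is a sage.
With that fixed, Priya's statement is true, so Priya is a sage.
With that fixed, Elif's statement is true, so Elif is a sage.
With that fixed, Zara's statement is false, so Zara is a fool.
With that fixed, Cyrus's statement is false, so Cyrus is a fool.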